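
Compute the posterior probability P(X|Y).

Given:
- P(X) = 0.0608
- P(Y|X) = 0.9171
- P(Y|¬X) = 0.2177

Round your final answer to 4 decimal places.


Bayes' theorem: P(X|Y) = P(Y|X) × P(X) / P(Y)

Step 1: Calculate P(Y) using law of total probability
P(Y) = P(Y|X)P(X) + P(Y|¬X)P(¬X)
     = 0.9171 × 0.0608 + 0.2177 × 0.9392
     = 0.05575968 + 0.20446384
     = 0.26022352

Step 2: Apply Bayes' theorem
P(X|Y) = P(Y|X) × P(X) / P(Y)
       = 0.05575968 / 0.26022352
       = 0.2143


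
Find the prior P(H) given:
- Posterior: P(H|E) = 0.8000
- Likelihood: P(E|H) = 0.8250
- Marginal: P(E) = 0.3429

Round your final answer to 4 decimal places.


From Bayes' theorem: P(H|E) = P(E|H) × P(H) / P(E)

Rearranging for P(H):
P(H) = P(H|E) × P(E) / P(E|H)
     = 0.8000 × 0.3429 / 0.8250
     = 0.27432000 / 0.8250
     = 0.3325


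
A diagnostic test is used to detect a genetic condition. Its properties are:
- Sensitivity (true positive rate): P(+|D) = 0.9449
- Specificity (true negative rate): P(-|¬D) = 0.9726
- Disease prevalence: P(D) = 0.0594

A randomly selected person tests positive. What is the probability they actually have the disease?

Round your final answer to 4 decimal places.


Let D = has disease, + = positive test

Given:
- P(D) = 0.0594 (prevalence)
- P(+|D) = 0.9449 (sensitivity)
- P(-|¬D) = 0.9726 (specificity)
- P(+|¬D) = 0.0274 (false positive rate = 1 - specificity)

Step 1: Find P(+)
P(+) = P(+|D)P(D) + P(+|¬D)P(¬D)
     = 0.9449 × 0.0594 + 0.0274 × 0.9406
     = 0.05612706 + 0.02577244
     = 0.08189950

Step 2: Apply Bayes' theorem for P(D|+)
P(D|+) = P(+|D)P(D) / P(+)
       = 0.05612706 / 0.08189950
       = 0.6853


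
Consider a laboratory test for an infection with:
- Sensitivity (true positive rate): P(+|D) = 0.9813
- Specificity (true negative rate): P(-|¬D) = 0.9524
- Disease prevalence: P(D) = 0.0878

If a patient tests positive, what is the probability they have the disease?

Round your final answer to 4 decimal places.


Let D = has disease, + = positive test

Given:
- P(D) = 0.0878 (prevalence)
- P(+|D) = 0.9813 (sensitivity)
- P(-|¬D) = 0.9524 (specificity)
- P(+|¬D) = 0.0476 (false positive rate = 1 - specificity)

Step 1: Find P(+)
P(+) = P(+|D)P(D) + P(+|¬D)P(¬D)
     = 0.9813 × 0.0878 + 0.0476 × 0.9122
     = 0.08615814 + 0.04342072
     = 0.12957886

Step 2: Apply Bayes' theorem for P(D|+)
P(D|+) = P(+|D)P(D) / P(+)
       = 0.08615814 / 0.12957886
       = 0.6649


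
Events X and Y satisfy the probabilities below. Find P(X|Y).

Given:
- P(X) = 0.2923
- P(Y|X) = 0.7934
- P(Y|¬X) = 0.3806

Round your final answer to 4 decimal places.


Bayes' theorem: P(X|Y) = P(Y|X) × P(X) / P(Y)

Step 1: Calculate P(Y) using law of total probability
P(Y) = P(Y|X)P(X) + P(Y|¬X)P(¬X)
     = 0.7934 × 0.2923 + 0.3806 × 0.7077
     = 0.23191082 + 0.26935062
     = 0.50126144

Step 2: Apply Bayes' theorem
P(X|Y) = P(Y|X) × P(X) / P(Y)
       = 0.23191082 / 0.50126144
       = 0.4627


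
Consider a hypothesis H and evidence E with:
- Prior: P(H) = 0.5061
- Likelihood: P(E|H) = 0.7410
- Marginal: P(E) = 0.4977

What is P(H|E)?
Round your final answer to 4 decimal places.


Using Bayes' theorem:

P(H|E) = P(E|H) × P(H) / P(E)
       = 0.7410 × 0.5061 / 0.4977
       = 0.37502010 / 0.4977
       = 0.7535

The evidence strengthens our belief in H.
Prior: 0.5061 → Posterior: 0.7535


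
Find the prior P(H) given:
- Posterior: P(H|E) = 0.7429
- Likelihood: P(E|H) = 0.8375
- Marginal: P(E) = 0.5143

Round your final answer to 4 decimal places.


From Bayes' theorem: P(H|E) = P(E|H) × P(H) / P(E)

Rearranging for P(H):
P(H) = P(H|E) × P(E) / P(E|H)
     = 0.7429 × 0.5143 / 0.8375
     = 0.38207347 / 0.8375
     = 0.4562


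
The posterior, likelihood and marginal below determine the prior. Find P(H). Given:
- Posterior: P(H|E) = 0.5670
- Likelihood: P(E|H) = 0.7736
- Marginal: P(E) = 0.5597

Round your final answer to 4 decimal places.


From Bayes' theorem: P(H|E) = P(E|H) × P(H) / P(E)

Rearranging for P(H):
P(H) = P(H|E) × P(E) / P(E|H)
     = 0.5670 × 0.5597 / 0.7736
     = 0.31734990 / 0.7736
     = 0.4102


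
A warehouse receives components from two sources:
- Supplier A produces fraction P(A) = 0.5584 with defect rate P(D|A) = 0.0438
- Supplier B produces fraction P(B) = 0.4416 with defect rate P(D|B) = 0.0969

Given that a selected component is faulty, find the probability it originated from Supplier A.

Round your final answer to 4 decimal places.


Let A = from Supplier A, D = faulty

Given:
- P(A) = 0.5584, P(B) = 0.4416
- P(D|A) = 0.0438, P(D|B) = 0.0969

Step 1: Find P(D)
P(D) = P(D|A)P(A) + P(D|B)P(B)
     = 0.0438 × 0.5584 + 0.0969 × 0.4416
     = 0.02445792 + 0.04279104
     = 0.06724896

Step 2: Apply Bayes' theorem
P(A|D) = P(D|A)P(A) / P(D)
       = 0.02445792 / 0.06724896
       = 0.3637


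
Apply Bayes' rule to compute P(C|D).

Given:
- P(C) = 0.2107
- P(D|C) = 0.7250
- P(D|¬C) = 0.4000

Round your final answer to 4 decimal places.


Bayes' theorem: P(C|D) = P(D|C) × P(C) / P(D)

Step 1: Calculate P(D) using law of total probability
P(D) = P(D|C)P(C) + P(D|¬C)P(¬C)
     = 0.7250 × 0.2107 + 0.4000 × 0.7893
     = 0.15275750 + 0.31572000
     = 0.46847750

Step 2: Apply Bayes' theorem
P(C|D) = P(D|C) × P(C) / P(D)
       = 0.15275750 / 0.46847750
       = 0.3261


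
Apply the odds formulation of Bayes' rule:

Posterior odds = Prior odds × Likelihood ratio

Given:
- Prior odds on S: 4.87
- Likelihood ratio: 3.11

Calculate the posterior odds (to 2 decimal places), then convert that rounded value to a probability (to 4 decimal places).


Step 1: Calculate posterior odds
Posterior odds = Prior odds × LR
               = 4.87 × 3.11
               = 15.15

Step 2: Convert to probability
P(S|E) = Posterior odds / (1 + Posterior odds)
       = 15.15 / (1 + 15.15)
       = 15.15 / 16.15
       = 0.9381

The evidence increased P(S) from 0.8296 to 0.9381.


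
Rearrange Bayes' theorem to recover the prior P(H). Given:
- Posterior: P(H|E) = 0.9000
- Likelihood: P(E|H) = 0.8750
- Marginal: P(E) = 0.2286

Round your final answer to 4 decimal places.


From Bayes' theorem: P(H|E) = P(E|H) × P(H) / P(E)

Rearranging for P(H):
P(H) = P(H|E) × P(E) / P(E|H)
     = 0.9000 × 0.2286 / 0.8750
     = 0.20574000 / 0.8750
     = 0.2351


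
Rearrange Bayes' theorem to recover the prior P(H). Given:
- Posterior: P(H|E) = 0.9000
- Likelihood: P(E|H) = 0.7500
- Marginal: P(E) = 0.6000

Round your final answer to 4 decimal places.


From Bayes' theorem: P(H|E) = P(E|H) × P(H) / P(E)

Rearranging for P(H):
P(H) = P(H|E) × P(E) / P(E|H)
     = 0.9000 × 0.6000 / 0.7500
     = 0.54000000 / 0.7500
     = 0.7200


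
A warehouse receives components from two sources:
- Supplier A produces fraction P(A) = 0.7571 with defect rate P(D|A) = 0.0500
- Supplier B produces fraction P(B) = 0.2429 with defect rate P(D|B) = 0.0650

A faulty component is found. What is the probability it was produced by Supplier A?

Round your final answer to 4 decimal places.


Let A = from Supplier A, D = faulty

Given:
- P(A) = 0.7571, P(B) = 0.2429
- P(D|A) = 0.0500, P(D|B) = 0.0650

Step 1: Find P(D)
P(D) = P(D|A)P(A) + P(D|B)P(B)
     = 0.0500 × 0.7571 + 0.0650 × 0.2429
     = 0.03785500 + 0.01578850
     = 0.05364350

Step 2: Apply Bayes' theorem
P(A|D) = P(D|A)P(A) / P(D)
       = 0.03785500 / 0.05364350
       = 0.7057


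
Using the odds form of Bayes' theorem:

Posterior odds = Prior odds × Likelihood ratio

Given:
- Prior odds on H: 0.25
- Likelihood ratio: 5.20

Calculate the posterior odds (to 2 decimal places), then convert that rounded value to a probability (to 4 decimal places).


Step 1: Calculate posterior odds
Posterior odds = Prior odds × LR
               = 0.25 × 5.20
               = 1.30

Step 2: Convert to probability
P(H|E) = Posterior odds / (1 + Posterior odds)
       = 1.30 / (1 + 1.30)
       = 1.30 / 2.30
       = 0.5652

The evidence increased P(H) from 0.2000 to 0.5652.


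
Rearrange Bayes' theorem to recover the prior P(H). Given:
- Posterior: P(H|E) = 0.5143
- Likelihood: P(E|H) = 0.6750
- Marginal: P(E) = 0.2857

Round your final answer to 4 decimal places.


From Bayes' theorem: P(H|E) = P(E|H) × P(H) / P(E)

Rearranging for P(H):
P(H) = P(H|E) × P(E) / P(E|H)
     = 0.5143 × 0.2857 / 0.6750
     = 0.14693551 / 0.6750
     = 0.2177


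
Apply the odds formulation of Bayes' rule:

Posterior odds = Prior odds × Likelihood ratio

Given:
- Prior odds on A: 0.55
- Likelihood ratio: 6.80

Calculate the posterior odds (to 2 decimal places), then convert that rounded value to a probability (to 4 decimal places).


Step 1: Calculate posterior odds
Posterior odds = Prior odds × LR
               = 0.55 × 6.80
               = 3.74

Step 2: Convert to probability
P(A|E) = Posterior odds / (1 + Posterior odds)
       = 3.74 / (1 + 3.74)
       = 3.74 / 4.74
       = 0.7890

The evidence increased P(A) from 0.3548 to 0.7890.


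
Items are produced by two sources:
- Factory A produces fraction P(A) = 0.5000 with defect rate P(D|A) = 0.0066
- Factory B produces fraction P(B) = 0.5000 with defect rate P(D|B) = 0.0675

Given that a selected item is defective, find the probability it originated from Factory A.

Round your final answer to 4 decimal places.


Let A = from Factory A, D = defective

Given:
- P(A) = 0.5000, P(B) = 0.5000
- P(D|A) = 0.0066, P(D|B) = 0.0675

Step 1: Find P(D)
P(D) = P(D|A)P(A) + P(D|B)P(B)
     = 0.0066 × 0.5000 + 0.0675 × 0.5000
     = 0.00330000 + 0.03375000
     = 0.03705000

Step 2: Apply Bayes' theorem
P(A|D) = P(D|A)P(A) / P(D)
       = 0.00330000 / 0.03705000
       = 0.0891


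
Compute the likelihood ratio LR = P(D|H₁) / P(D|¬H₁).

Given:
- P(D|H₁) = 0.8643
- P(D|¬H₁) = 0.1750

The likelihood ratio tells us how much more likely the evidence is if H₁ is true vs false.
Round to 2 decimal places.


Likelihood Ratio (LR) = P(D|H₁) / P(D|¬H₁)

LR = 0.8643 / 0.1750
   = 4.94

The evidence is 4.94 times more likely if H₁ is true than if H₁ is false.
Since LR > 1, the evidence supports H₁ over ¬H₁.


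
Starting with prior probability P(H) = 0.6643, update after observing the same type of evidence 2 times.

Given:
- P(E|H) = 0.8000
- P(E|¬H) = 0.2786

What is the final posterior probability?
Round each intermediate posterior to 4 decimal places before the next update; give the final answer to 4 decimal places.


Sequential Bayesian updating:

Initial prior: P(H) = 0.6643

Update 1:
  P(E) = 0.8000 × 0.6643 + 0.2786 × 0.3357 = 0.53144000 + 0.09352602 = 0.62496602
  P(H|E) = 0.53144000 / 0.62496602 = 0.8504

Update 2:
  P(E) = 0.8000 × 0.8504 + 0.2786 × 0.1496 = 0.68032000 + 0.04167856 = 0.72199856
  P(H|E) = 0.68032000 / 0.72199856 = 0.9423

Final posterior: 0.9423


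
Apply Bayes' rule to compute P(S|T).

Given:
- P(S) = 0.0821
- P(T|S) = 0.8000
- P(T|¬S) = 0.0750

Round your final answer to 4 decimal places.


Bayes' theorem: P(S|T) = P(T|S) × P(S) / P(T)

Step 1: Calculate P(T) using law of total probability
P(T) = P(T|S)P(S) + P(T|¬S)P(¬S)
     = 0.8000 × 0.0821 + 0.0750 × 0.9179
     = 0.06568000 + 0.06884250
     = 0.13452250

Step 2: Apply Bayes' theorem
P(S|T) = P(T|S) × P(S) / P(T)
       = 0.06568000 / 0.13452250
       = 0.4882


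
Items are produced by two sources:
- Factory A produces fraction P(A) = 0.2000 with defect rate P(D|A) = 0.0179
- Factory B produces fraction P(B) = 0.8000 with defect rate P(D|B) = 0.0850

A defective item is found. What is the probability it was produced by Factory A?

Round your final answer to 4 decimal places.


Let A = from Factory A, D = defective

Given:
- P(A) = 0.2000, P(B) = 0.8000
- P(D|A) = 0.0179, P(D|B) = 0.0850

Step 1: Find P(D)
P(D) = P(D|A)P(A) + P(D|B)P(B)
     = 0.0179 × 0.2000 + 0.0850 × 0.8000
     = 0.00358000 + 0.06800000
     = 0.07158000

Step 2: Apply Bayes' theorem
P(A|D) = P(D|A)P(A) / P(D)
       = 0.00358000 / 0.07158000
       = 0.0500


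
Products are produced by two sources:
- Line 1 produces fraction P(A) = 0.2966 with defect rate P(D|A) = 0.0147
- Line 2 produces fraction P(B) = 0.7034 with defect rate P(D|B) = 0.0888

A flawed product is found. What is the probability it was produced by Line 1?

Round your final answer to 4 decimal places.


Let A = from Line 1, D = flawed

Given:
- P(A) = 0.2966, P(B) = 0.7034
- P(D|A) = 0.0147, P(D|B) = 0.0888

Step 1: Find P(D)
P(D) = P(D|A)P(A) + P(D|B)P(B)
     = 0.0147 × 0.2966 + 0.0888 × 0.7034
     = 0.00436002 + 0.06246192
     = 0.06682194

Step 2: Apply Bayes' theorem
P(A|D) = P(D|A)P(A) / P(D)
       = 0.00436002 / 0.06682194
       = 0.0652


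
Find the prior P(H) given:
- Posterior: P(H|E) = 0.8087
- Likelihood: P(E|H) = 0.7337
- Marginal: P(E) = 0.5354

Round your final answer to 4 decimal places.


From Bayes' theorem: P(H|E) = P(E|H) × P(H) / P(E)

Rearranging for P(H):
P(H) = P(H|E) × P(E) / P(E|H)
     = 0.8087 × 0.5354 / 0.7337
     = 0.43297798 / 0.7337
     = 0.5901


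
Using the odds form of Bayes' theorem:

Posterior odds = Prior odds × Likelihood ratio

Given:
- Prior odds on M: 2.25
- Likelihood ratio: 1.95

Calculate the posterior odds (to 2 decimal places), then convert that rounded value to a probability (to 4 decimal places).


Step 1: Calculate posterior odds
Posterior odds = Prior odds × LR
               = 2.25 × 1.95
               = 4.39

Step 2: Convert to probability
P(M|E) = Posterior odds / (1 + Posterior odds)
       = 4.39 / (1 + 4.39)
       = 4.39 / 5.39
       = 0.8145

The evidence increased P(M) from 0.6923 to 0.8145.


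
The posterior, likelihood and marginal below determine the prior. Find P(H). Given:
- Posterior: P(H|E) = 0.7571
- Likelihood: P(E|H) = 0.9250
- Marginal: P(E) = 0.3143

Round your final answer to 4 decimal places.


From Bayes' theorem: P(H|E) = P(E|H) × P(H) / P(E)

Rearranging for P(H):
P(H) = P(H|E) × P(E) / P(E|H)
     = 0.7571 × 0.3143 / 0.9250
     = 0.23795653 / 0.9250
     = 0.2573


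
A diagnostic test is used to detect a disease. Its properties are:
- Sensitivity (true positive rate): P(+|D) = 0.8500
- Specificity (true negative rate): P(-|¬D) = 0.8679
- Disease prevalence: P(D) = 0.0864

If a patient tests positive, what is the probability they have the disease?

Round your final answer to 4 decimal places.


Let D = has disease, + = positive test

Given:
- P(D) = 0.0864 (prevalence)
- P(+|D) = 0.8500 (sensitivity)
- P(-|¬D) = 0.8679 (specificity)
- P(+|¬D) = 0.1321 (false positive rate = 1 - specificity)

Step 1: Find P(+)
P(+) = P(+|D)P(D) + P(+|¬D)P(¬D)
     = 0.8500 × 0.0864 + 0.1321 × 0.9136
     = 0.07344000 + 0.12068656
     = 0.19412656

Step 2: Apply Bayes' theorem for P(D|+)
P(D|+) = P(+|D)P(D) / P(+)
       = 0.07344000 / 0.19412656
       = 0.3783


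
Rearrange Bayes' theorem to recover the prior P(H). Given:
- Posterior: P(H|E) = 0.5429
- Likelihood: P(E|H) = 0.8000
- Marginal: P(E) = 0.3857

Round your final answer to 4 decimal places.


From Bayes' theorem: P(H|E) = P(E|H) × P(H) / P(E)

Rearranging for P(H):
P(H) = P(H|E) × P(E) / P(E|H)
     = 0.5429 × 0.3857 / 0.8000
     = 0.20939653 / 0.8000
     = 0.2617


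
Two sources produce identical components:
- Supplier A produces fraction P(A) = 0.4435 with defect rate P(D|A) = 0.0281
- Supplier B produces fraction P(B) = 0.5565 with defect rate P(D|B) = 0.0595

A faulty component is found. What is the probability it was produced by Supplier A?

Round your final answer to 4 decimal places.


Let A = from Supplier A, D = faulty

Given:
- P(A) = 0.4435, P(B) = 0.5565
- P(D|A) = 0.0281, P(D|B) = 0.0595

Step 1: Find P(D)
P(D) = P(D|A)P(A) + P(D|B)P(B)
     = 0.0281 × 0.4435 + 0.0595 × 0.5565
     = 0.01246235 + 0.03311175
     = 0.04557410

Step 2: Apply Bayes' theorem
P(A|D) = P(D|A)P(A) / P(D)
       = 0.01246235 / 0.04557410
       = 0.2735


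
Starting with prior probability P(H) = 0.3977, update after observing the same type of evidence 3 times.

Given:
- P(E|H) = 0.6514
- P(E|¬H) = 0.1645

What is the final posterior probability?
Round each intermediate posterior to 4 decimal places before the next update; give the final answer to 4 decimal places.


Sequential Bayesian updating:

Initial prior: P(H) = 0.3977

Update 1:
  P(E) = 0.6514 × 0.3977 + 0.1645 × 0.6023 = 0.25906178 + 0.09907835 = 0.35814013
  P(H|E) = 0.25906178 / 0.35814013 = 0.7234

Update 2:
  P(E) = 0.6514 × 0.7234 + 0.1645 × 0.2766 = 0.47122276 + 0.04550070 = 0.51672346
  P(H|E) = 0.47122276 / 0.51672346 = 0.9119

Update 3:
  P(E) = 0.6514 × 0.9119 + 0.1645 × 0.0881 = 0.59401166 + 0.01449245 = 0.60850411
  P(H|E) = 0.59401166 / 0.60850411 = 0.9762

Final posterior: 0.9762


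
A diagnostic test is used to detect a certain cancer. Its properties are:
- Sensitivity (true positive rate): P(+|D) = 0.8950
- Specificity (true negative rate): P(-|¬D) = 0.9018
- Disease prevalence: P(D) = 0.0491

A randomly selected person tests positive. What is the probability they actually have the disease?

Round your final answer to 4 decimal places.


Let D = has disease, + = positive test

Given:
- P(D) = 0.0491 (prevalence)
- P(+|D) = 0.8950 (sensitivity)
- P(-|¬D) = 0.9018 (specificity)
- P(+|¬D) = 0.0982 (false positive rate = 1 - specificity)

Step 1: Find P(+)
P(+) = P(+|D)P(D) + P(+|¬D)P(¬D)
     = 0.8950 × 0.0491 + 0.0982 × 0.9509
     = 0.04394450 + 0.09337838
     = 0.13732288

Step 2: Apply Bayes' theorem for P(D|+)
P(D|+) = P(+|D)P(D) / P(+)
       = 0.04394450 / 0.13732288
       = 0.3200


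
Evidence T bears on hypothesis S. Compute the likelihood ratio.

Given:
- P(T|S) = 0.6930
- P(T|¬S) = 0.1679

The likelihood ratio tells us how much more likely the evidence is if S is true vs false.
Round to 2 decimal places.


Likelihood Ratio (LR) = P(T|S) / P(T|¬S)

LR = 0.6930 / 0.1679
   = 4.13

The evidence is 4.13 times more likely if S is true than if S is false.
Since LR > 1, the evidence supports S over ¬S.


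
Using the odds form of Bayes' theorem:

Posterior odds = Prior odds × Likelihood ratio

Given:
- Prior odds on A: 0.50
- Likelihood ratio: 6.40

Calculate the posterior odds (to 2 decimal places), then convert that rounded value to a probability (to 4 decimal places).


Step 1: Calculate posterior odds
Posterior odds = Prior odds × LR
               = 0.50 × 6.40
               = 3.20

Step 2: Convert to probability
P(A|E) = Posterior odds / (1 + Posterior odds)
       = 3.20 / (1 + 3.20)
       = 3.20 / 4.20
       = 0.7619

The evidence increased P(A) from 0.3333 to 0.7619.


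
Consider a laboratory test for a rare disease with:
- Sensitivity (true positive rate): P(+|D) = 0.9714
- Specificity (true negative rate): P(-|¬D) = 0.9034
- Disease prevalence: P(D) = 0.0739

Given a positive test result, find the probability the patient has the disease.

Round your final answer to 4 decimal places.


Let D = has disease, + = positive test

Given:
- P(D) = 0.0739 (prevalence)
- P(+|D) = 0.9714 (sensitivity)
- P(-|¬D) = 0.9034 (specificity)
- P(+|¬D) = 0.0966 (false positive rate = 1 - specificity)

Step 1: Find P(+)
P(+) = P(+|D)P(D) + P(+|¬D)P(¬D)
     = 0.9714 × 0.0739 + 0.0966 × 0.9261
     = 0.07178646 + 0.08946126
     = 0.16124772

Step 2: Apply Bayes' theorem for P(D|+)
P(D|+) = P(+|D)P(D) / P(+)
       = 0.07178646 / 0.16124772
       = 0.4452


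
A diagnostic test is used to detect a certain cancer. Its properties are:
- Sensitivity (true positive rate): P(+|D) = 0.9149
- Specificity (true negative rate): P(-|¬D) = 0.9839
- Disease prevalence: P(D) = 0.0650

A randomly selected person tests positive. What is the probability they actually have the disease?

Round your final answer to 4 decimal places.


Let D = has disease, + = positive test

Given:
- P(D) = 0.0650 (prevalence)
- P(+|D) = 0.9149 (sensitivity)
- P(-|¬D) = 0.9839 (specificity)
- P(+|¬D) = 0.0161 (false positive rate = 1 - specificity)

Step 1: Find P(+)
P(+) = P(+|D)P(D) + P(+|¬D)P(¬D)
     = 0.9149 × 0.0650 + 0.0161 × 0.9350
     = 0.05946850 + 0.01505350
     = 0.07452200

Step 2: Apply Bayes' theorem for P(D|+)
P(D|+) = P(+|D)P(D) / P(+)
       = 0.05946850 / 0.07452200
       = 0.7980


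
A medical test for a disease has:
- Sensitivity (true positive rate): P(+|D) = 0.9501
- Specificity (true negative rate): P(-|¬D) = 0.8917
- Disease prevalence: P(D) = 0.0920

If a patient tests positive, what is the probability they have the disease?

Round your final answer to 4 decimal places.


Let D = has disease, + = positive test

Given:
- P(D) = 0.0920 (prevalence)
- P(+|D) = 0.9501 (sensitivity)
- P(-|¬D) = 0.8917 (specificity)
- P(+|¬D) = 0.1083 (false positive rate = 1 - specificity)

Step 1: Find P(+)
P(+) = P(+|D)P(D) + P(+|¬D)P(¬D)
     = 0.9501 × 0.0920 + 0.1083 × 0.9080
     = 0.08740920 + 0.09833640
     = 0.18574560

Step 2: Apply Bayes' theorem for P(D|+)
P(D|+) = P(+|D)P(D) / P(+)
       = 0.08740920 / 0.18574560
       = 0.4706


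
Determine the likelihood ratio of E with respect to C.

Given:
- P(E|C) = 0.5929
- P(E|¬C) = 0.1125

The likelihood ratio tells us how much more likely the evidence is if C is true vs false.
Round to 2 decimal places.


Likelihood Ratio (LR) = P(E|C) / P(E|¬C)

LR = 0.5929 / 0.1125
   = 5.27

The evidence is 5.27 times more likely if C is true than if C is false.
Since LR > 1, the evidence supports C over ¬C.


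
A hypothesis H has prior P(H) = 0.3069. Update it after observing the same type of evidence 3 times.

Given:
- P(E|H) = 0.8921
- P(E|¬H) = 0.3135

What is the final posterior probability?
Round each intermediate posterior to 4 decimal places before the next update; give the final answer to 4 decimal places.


Sequential Bayesian updating:

Initial prior: P(H) = 0.3069

Update 1:
  P(E) = 0.8921 × 0.3069 + 0.3135 × 0.6931 = 0.27378549 + 0.21728685 = 0.49107234
  P(H|E) = 0.27378549 / 0.49107234 = 0.5575

Update 2:
  P(E) = 0.8921 × 0.5575 + 0.3135 × 0.4425 = 0.49734575 + 0.13872375 = 0.63606950
  P(H|E) = 0.49734575 / 0.63606950 = 0.7819

Update 3:
  P(E) = 0.8921 × 0.7819 + 0.3135 × 0.2181 = 0.69753299 + 0.06837435 = 0.76590734
  P(H|E) = 0.69753299 / 0.76590734 = 0.9107

Final posterior: 0.9107


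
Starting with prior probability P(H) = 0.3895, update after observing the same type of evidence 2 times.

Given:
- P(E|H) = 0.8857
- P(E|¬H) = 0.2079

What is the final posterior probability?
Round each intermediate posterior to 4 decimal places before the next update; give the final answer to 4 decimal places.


Sequential Bayesian updating:

Initial prior: P(H) = 0.3895

Update 1:
  P(E) = 0.8857 × 0.3895 + 0.2079 × 0.6105 = 0.34498015 + 0.12692295 = 0.47190310
  P(H|E) = 0.34498015 / 0.47190310 = 0.7310

Update 2:
  P(E) = 0.8857 × 0.7310 + 0.2079 × 0.2690 = 0.64744670 + 0.05592510 = 0.70337180
  P(H|E) = 0.64744670 / 0.70337180 = 0.9205

Final posterior: 0.9205


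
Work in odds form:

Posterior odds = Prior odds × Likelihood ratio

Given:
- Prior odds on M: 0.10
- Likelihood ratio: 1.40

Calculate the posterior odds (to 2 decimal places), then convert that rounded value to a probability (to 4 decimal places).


Step 1: Calculate posterior odds
Posterior odds = Prior odds × LR
               = 0.10 × 1.40
               = 0.14

Step 2: Convert to probability
P(M|E) = Posterior odds / (1 + Posterior odds)
       = 0.14 / (1 + 0.14)
       = 0.14 / 1.14
       = 0.1228

The evidence increased P(M) from 0.0909 to 0.1228.


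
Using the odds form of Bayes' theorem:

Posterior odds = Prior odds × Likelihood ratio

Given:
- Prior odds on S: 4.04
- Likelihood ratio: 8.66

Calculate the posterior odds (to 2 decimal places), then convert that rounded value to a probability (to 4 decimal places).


Step 1: Calculate posterior odds
Posterior odds = Prior odds × LR
               = 4.04 × 8.66
               = 34.99

Step 2: Convert to probability
P(S|E) = Posterior odds / (1 + Posterior odds)
       = 34.99 / (1 + 34.99)
       = 34.99 / 35.99
       = 0.9722

The evidence increased P(S) from 0.8016 to 0.9722.


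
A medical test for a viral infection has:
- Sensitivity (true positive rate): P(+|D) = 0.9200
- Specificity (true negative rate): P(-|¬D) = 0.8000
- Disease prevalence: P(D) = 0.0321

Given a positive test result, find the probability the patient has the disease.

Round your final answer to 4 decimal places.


Let D = has disease, + = positive test

Given:
- P(D) = 0.0321 (prevalence)
- P(+|D) = 0.9200 (sensitivity)
- P(-|¬D) = 0.8000 (specificity)
- P(+|¬D) = 0.2000 (false positive rate = 1 - specificity)

Step 1: Find P(+)
P(+) = P(+|D)P(D) + P(+|¬D)P(¬D)
     = 0.9200 × 0.0321 + 0.2000 × 0.9679
     = 0.02953200 + 0.19358000
     = 0.22311200

Step 2: Apply Bayes' theorem for P(D|+)
P(D|+) = P(+|D)P(D) / P(+)
       = 0.02953200 / 0.22311200
       = 0.1324


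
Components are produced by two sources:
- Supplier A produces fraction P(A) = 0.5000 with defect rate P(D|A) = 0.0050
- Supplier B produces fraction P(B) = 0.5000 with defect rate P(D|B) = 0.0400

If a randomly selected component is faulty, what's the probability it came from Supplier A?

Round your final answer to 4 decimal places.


Let A = from Supplier A, D = faulty

Given:
- P(A) = 0.5000, P(B) = 0.5000
- P(D|A) = 0.0050, P(D|B) = 0.0400

Step 1: Find P(D)
P(D) = P(D|A)P(A) + P(D|B)P(B)
     = 0.0050 × 0.5000 + 0.0400 × 0.5000
     = 0.00250000 + 0.02000000
     = 0.02250000

Step 2: Apply Bayes' theorem
P(A|D) = P(D|A)P(A) / P(D)
       = 0.00250000 / 0.02250000
       = 0.1111


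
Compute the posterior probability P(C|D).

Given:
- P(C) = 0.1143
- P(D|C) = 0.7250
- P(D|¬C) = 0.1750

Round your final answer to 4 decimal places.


Bayes' theorem: P(C|D) = P(D|C) × P(C) / P(D)

Step 1: Calculate P(D) using law of total probability
P(D) = P(D|C)P(C) + P(D|¬C)P(¬C)
     = 0.7250 × 0.1143 + 0.1750 × 0.8857
     = 0.08286750 + 0.15499750
     = 0.23786500

Step 2: Apply Bayes' theorem
P(C|D) = P(D|C) × P(C) / P(D)
       = 0.08286750 / 0.23786500
       = 0.3484


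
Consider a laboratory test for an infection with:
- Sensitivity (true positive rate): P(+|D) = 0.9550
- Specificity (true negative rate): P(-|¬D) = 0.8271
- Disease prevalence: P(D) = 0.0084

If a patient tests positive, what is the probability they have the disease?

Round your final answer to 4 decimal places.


Let D = has disease, + = positive test

Given:
- P(D) = 0.0084 (prevalence)
- P(+|D) = 0.9550 (sensitivity)
- P(-|¬D) = 0.8271 (specificity)
- P(+|¬D) = 0.1729 (false positive rate = 1 - specificity)

Step 1: Find P(+)
P(+) = P(+|D)P(D) + P(+|¬D)P(¬D)
     = 0.9550 × 0.0084 + 0.1729 × 0.9916
     = 0.00802200 + 0.17144764
     = 0.17946964

Step 2: Apply Bayes' theorem for P(D|+)
P(D|+) = P(+|D)P(D) / P(+)
       = 0.00802200 / 0.17946964
       = 0.0447


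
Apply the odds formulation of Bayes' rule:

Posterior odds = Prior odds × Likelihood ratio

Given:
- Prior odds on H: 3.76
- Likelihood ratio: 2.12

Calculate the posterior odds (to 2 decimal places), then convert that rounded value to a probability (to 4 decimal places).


Step 1: Calculate posterior odds
Posterior odds = Prior odds × LR
               = 3.76 × 2.12
               = 7.97

Step 2: Convert to probability
P(H|E) = Posterior odds / (1 + Posterior odds)
       = 7.97 / (1 + 7.97)
       = 7.97 / 8.97
       = 0.8885

The evidence increased P(H) from 0.7899 to 0.8885.


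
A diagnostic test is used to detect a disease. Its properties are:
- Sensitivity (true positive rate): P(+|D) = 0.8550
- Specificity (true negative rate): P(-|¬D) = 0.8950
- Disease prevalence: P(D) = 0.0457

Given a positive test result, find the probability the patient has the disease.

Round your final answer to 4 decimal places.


Let D = has disease, + = positive test

Given:
- P(D) = 0.0457 (prevalence)
- P(+|D) = 0.8550 (sensitivity)
- P(-|¬D) = 0.8950 (specificity)
- P(+|¬D) = 0.1050 (false positive rate = 1 - specificity)

Step 1: Find P(+)
P(+) = P(+|D)P(D) + P(+|¬D)P(¬D)
     = 0.8550 × 0.0457 + 0.1050 × 0.9543
     = 0.03907350 + 0.10020150
     = 0.13927500

Step 2: Apply Bayes' theorem for P(D|+)
P(D|+) = P(+|D)P(D) / P(+)
       = 0.03907350 / 0.13927500
       = 0.2805


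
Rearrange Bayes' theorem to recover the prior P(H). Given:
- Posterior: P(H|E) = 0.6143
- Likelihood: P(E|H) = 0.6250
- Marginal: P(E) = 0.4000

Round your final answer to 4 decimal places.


From Bayes' theorem: P(H|E) = P(E|H) × P(H) / P(E)

Rearranging for P(H):
P(H) = P(H|E) × P(E) / P(E|H)
     = 0.6143 × 0.4000 / 0.6250
     = 0.24572000 / 0.6250
     = 0.3932


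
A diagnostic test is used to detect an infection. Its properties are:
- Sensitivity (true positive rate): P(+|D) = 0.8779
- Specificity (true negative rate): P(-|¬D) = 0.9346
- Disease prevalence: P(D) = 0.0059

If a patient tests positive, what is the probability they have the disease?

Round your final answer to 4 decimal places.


Let D = has disease, + = positive test

Given:
- P(D) = 0.0059 (prevalence)
- P(+|D) = 0.8779 (sensitivity)
- P(-|¬D) = 0.9346 (specificity)
- P(+|¬D) = 0.0654 (false positive rate = 1 - specificity)

Step 1: Find P(+)
P(+) = P(+|D)P(D) + P(+|¬D)P(¬D)
     = 0.8779 × 0.0059 + 0.0654 × 0.9941
     = 0.00517961 + 0.06501414
     = 0.07019375

Step 2: Apply Bayes' theorem for P(D|+)
P(D|+) = P(+|D)P(D) / P(+)
       = 0.00517961 / 0.07019375
       = 0.0738


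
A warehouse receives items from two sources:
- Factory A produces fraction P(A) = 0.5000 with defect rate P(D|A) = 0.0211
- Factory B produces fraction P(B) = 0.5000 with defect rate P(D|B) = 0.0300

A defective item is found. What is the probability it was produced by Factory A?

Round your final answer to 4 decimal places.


Let A = from Factory A, D = defective

Given:
- P(A) = 0.5000, P(B) = 0.5000
- P(D|A) = 0.0211, P(D|B) = 0.0300

Step 1: Find P(D)
P(D) = P(D|A)P(A) + P(D|B)P(B)
     = 0.0211 × 0.5000 + 0.0300 × 0.5000
     = 0.01055000 + 0.01500000
     = 0.02555000

Step 2: Apply Bayes' theorem
P(A|D) = P(D|A)P(A) / P(D)
       = 0.01055000 / 0.02555000
       = 0.4129


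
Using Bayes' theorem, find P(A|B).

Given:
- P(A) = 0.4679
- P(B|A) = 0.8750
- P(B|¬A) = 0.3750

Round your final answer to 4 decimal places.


Bayes' theorem: P(A|B) = P(B|A) × P(A) / P(B)

Step 1: Calculate P(B) using law of total probability
P(B) = P(B|A)P(A) + P(B|¬A)P(¬A)
     = 0.8750 × 0.4679 + 0.3750 × 0.5321
     = 0.40941250 + 0.19953750
     = 0.60895000

Step 2: Apply Bayes' theorem
P(A|B) = P(B|A) × P(A) / P(B)
       = 0.40941250 / 0.60895000
       = 0.6723


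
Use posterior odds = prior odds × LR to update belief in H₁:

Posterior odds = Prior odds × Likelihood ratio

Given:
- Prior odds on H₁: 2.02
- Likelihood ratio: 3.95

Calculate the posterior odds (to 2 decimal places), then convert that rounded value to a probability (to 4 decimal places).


Step 1: Calculate posterior odds
Posterior odds = Prior odds × LR
               = 2.02 × 3.95
               = 7.98

Step 2: Convert to probability
P(H₁|E) = Posterior odds / (1 + Posterior odds)
       = 7.98 / (1 + 7.98)
       = 7.98 / 8.98
       = 0.8886

The evidence increased P(H₁) from 0.6689 to 0.8886.


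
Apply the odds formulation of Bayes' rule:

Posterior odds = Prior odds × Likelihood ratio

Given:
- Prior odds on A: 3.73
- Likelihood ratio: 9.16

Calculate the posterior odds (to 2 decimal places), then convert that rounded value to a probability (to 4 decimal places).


Step 1: Calculate posterior odds
Posterior odds = Prior odds × LR
               = 3.73 × 9.16
               = 34.17

Step 2: Convert to probability
P(A|E) = Posterior odds / (1 + Posterior odds)
       = 34.17 / (1 + 34.17)
       = 34.17 / 35.17
       = 0.9716

The evidence increased P(A) from 0.7886 to 0.9716.


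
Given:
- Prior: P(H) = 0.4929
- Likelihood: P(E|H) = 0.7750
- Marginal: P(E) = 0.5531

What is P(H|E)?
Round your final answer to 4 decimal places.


Using Bayes' theorem:

P(H|E) = P(E|H) × P(H) / P(E)
       = 0.7750 × 0.4929 / 0.5531
       = 0.38199750 / 0.5531
       = 0.6906

The evidence strengthens our belief in H.
Prior: 0.4929 → Posterior: 0.6906


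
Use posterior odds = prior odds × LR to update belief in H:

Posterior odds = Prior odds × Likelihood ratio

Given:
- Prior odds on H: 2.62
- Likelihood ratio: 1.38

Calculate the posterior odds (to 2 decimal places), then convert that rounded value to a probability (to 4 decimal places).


Step 1: Calculate posterior odds
Posterior odds = Prior odds × LR
               = 2.62 × 1.38
               = 3.62

Step 2: Convert to probability
P(H|E) = Posterior odds / (1 + Posterior odds)
       = 3.62 / (1 + 3.62)
       = 3.62 / 4.62
       = 0.7835

The evidence increased P(H) from 0.7238 to 0.7835.


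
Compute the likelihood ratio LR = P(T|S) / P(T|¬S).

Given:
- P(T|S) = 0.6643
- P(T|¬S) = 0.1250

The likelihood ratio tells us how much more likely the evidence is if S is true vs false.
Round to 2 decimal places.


Likelihood Ratio (LR) = P(T|S) / P(T|¬S)

LR = 0.6643 / 0.1250
   = 5.31

The evidence is 5.31 times more likely if S is true than if S is false.
Since LR > 1, the evidence supports S over ¬S.


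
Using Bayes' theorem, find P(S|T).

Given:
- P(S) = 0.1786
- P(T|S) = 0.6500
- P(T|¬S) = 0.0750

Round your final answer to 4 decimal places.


Bayes' theorem: P(S|T) = P(T|S) × P(S) / P(T)

Step 1: Calculate P(T) using law of total probability
P(T) = P(T|S)P(S) + P(T|¬S)P(¬S)
     = 0.6500 × 0.1786 + 0.0750 × 0.8214
     = 0.11609000 + 0.06160500
     = 0.17769500

Step 2: Apply Bayes' theorem
P(S|T) = P(T|S) × P(S) / P(T)
       = 0.11609000 / 0.17769500
       = 0.6533


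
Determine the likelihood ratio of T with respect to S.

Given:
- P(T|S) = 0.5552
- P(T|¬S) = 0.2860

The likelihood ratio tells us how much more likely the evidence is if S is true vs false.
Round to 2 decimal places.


Likelihood Ratio (LR) = P(T|S) / P(T|¬S)

LR = 0.5552 / 0.2860
   = 1.94

The evidence is 1.94 times more likely if S is true than if S is false.
Since LR > 1, the evidence supports S over ¬S.


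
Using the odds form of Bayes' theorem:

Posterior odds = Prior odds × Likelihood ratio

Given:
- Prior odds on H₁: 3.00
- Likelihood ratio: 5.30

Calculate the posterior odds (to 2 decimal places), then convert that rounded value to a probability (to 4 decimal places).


Step 1: Calculate posterior odds
Posterior odds = Prior odds × LR
               = 3.00 × 5.30
               = 15.90

Step 2: Convert to probability
P(H₁|E) = Posterior odds / (1 + Posterior odds)
       = 15.90 / (1 + 15.90)
       = 15.90 / 16.90
       = 0.9408

The evidence increased P(H₁) from 0.7500 to 0.9408.


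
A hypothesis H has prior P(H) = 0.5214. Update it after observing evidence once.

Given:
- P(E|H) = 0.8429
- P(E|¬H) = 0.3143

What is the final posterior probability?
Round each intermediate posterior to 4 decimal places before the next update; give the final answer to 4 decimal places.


Sequential Bayesian updating:

Initial prior: P(H) = 0.5214

Update 1:
  P(E) = 0.8429 × 0.5214 + 0.3143 × 0.4786 = 0.43948806 + 0.15042398 = 0.58991204
  P(H|E) = 0.43948806 / 0.58991204 = 0.7450

Final posterior: 0.7450


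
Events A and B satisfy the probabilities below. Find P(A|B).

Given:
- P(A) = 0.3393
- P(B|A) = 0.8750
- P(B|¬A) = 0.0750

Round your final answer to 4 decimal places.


Bayes' theorem: P(A|B) = P(B|A) × P(A) / P(B)

Step 1: Calculate P(B) using law of total probability
P(B) = P(B|A)P(A) + P(B|¬A)P(¬A)
     = 0.8750 × 0.3393 + 0.0750 × 0.6607
     = 0.29688750 + 0.04955250
     = 0.34644000

Step 2: Apply Bayes' theorem
P(A|B) = P(B|A) × P(A) / P(B)
       = 0.29688750 / 0.34644000
       = 0.8570


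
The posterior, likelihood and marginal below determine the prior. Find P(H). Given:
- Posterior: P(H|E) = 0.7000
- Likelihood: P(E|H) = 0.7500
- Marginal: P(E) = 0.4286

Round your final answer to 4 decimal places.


From Bayes' theorem: P(H|E) = P(E|H) × P(H) / P(E)

Rearranging for P(H):
P(H) = P(H|E) × P(E) / P(E|H)
     = 0.7000 × 0.4286 / 0.7500
     = 0.30002000 / 0.7500
     = 0.4000


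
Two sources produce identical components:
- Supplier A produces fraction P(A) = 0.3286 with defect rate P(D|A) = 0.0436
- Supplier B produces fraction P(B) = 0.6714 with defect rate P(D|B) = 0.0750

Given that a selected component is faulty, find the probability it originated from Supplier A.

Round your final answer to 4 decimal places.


Let A = from Supplier A, D = faulty

Given:
- P(A) = 0.3286, P(B) = 0.6714
- P(D|A) = 0.0436, P(D|B) = 0.0750

Step 1: Find P(D)
P(D) = P(D|A)P(A) + P(D|B)P(B)
     = 0.0436 × 0.3286 + 0.0750 × 0.6714
     = 0.01432696 + 0.05035500
     = 0.06468196

Step 2: Apply Bayes' theorem
P(A|D) = P(D|A)P(A) / P(D)
       = 0.01432696 / 0.06468196
       = 0.2215


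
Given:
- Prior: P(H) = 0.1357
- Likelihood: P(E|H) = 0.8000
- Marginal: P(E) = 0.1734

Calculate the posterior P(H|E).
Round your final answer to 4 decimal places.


Using Bayes' theorem:

P(H|E) = P(E|H) × P(H) / P(E)
       = 0.8000 × 0.1357 / 0.1734
       = 0.10856000 / 0.1734
       = 0.6261

The evidence strengthens our belief in H.
Prior: 0.1357 → Posterior: 0.6261


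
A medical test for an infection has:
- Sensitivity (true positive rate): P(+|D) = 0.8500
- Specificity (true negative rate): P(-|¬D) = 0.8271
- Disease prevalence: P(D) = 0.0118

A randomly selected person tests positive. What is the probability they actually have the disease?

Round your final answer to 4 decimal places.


Let D = has disease, + = positive test

Given:
- P(D) = 0.0118 (prevalence)
- P(+|D) = 0.8500 (sensitivity)
- P(-|¬D) = 0.8271 (specificity)
- P(+|¬D) = 0.1729 (false positive rate = 1 - specificity)

Step 1: Find P(+)
P(+) = P(+|D)P(D) + P(+|¬D)P(¬D)
     = 0.8500 × 0.0118 + 0.1729 × 0.9882
     = 0.01003000 + 0.17085978
     = 0.18088978

Step 2: Apply Bayes' theorem for P(D|+)
P(D|+) = P(+|D)P(D) / P(+)
       = 0.01003000 / 0.18088978
       = 0.0554


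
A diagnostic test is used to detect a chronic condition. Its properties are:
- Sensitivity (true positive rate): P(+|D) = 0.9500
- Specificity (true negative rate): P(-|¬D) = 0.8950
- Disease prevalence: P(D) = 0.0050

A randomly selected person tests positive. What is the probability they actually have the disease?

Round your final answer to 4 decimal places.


Let D = has disease, + = positive test

Given:
- P(D) = 0.0050 (prevalence)
- P(+|D) = 0.9500 (sensitivity)
- P(-|¬D) = 0.8950 (specificity)
- P(+|¬D) = 0.1050 (false positive rate = 1 - specificity)

Step 1: Find P(+)
P(+) = P(+|D)P(D) + P(+|¬D)P(¬D)
     = 0.9500 × 0.0050 + 0.1050 × 0.9950
     = 0.00475000 + 0.10447500
     = 0.10922500

Step 2: Apply Bayes' theorem for P(D|+)
P(D|+) = P(+|D)P(D) / P(+)
       = 0.00475000 / 0.10922500
       = 0.0435


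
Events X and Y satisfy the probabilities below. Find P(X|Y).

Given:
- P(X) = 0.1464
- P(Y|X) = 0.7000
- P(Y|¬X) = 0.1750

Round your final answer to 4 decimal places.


Bayes' theorem: P(X|Y) = P(Y|X) × P(X) / P(Y)

Step 1: Calculate P(Y) using law of total probability
P(Y) = P(Y|X)P(X) + P(Y|¬X)P(¬X)
     = 0.7000 × 0.1464 + 0.1750 × 0.8536
     = 0.10248000 + 0.14938000
     = 0.25186000

Step 2: Apply Bayes' theorem
P(X|Y) = P(Y|X) × P(X) / P(Y)
       = 0.10248000 / 0.25186000
       = 0.4069


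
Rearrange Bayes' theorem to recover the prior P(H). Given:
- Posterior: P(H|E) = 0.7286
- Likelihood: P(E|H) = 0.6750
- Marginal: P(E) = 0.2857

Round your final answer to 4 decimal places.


From Bayes' theorem: P(H|E) = P(E|H) × P(H) / P(E)

Rearranging for P(H):
P(H) = P(H|E) × P(E) / P(E|H)
     = 0.7286 × 0.2857 / 0.6750
     = 0.20816102 / 0.6750
     = 0.3084


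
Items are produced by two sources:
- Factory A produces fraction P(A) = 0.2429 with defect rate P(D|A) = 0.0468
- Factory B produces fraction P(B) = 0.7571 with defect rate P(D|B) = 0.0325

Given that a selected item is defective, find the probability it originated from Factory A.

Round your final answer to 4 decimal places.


Let A = from Factory A, D = defective

Given:
- P(A) = 0.2429, P(B) = 0.7571
- P(D|A) = 0.0468, P(D|B) = 0.0325

Step 1: Find P(D)
P(D) = P(D|A)P(A) + P(D|B)P(B)
     = 0.0468 × 0.2429 + 0.0325 × 0.7571
     = 0.01136772 + 0.02460575
     = 0.03597347

Step 2: Apply Bayes' theorem
P(A|D) = P(D|A)P(A) / P(D)
       = 0.01136772 / 0.03597347
       = 0.3160
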